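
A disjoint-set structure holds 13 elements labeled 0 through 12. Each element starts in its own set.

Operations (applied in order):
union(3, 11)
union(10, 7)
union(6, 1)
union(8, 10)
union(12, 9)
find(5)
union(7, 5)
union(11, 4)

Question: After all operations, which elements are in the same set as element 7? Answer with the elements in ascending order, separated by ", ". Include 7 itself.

Answer: 5, 7, 8, 10

Derivation:
Step 1: union(3, 11) -> merged; set of 3 now {3, 11}
Step 2: union(10, 7) -> merged; set of 10 now {7, 10}
Step 3: union(6, 1) -> merged; set of 6 now {1, 6}
Step 4: union(8, 10) -> merged; set of 8 now {7, 8, 10}
Step 5: union(12, 9) -> merged; set of 12 now {9, 12}
Step 6: find(5) -> no change; set of 5 is {5}
Step 7: union(7, 5) -> merged; set of 7 now {5, 7, 8, 10}
Step 8: union(11, 4) -> merged; set of 11 now {3, 4, 11}
Component of 7: {5, 7, 8, 10}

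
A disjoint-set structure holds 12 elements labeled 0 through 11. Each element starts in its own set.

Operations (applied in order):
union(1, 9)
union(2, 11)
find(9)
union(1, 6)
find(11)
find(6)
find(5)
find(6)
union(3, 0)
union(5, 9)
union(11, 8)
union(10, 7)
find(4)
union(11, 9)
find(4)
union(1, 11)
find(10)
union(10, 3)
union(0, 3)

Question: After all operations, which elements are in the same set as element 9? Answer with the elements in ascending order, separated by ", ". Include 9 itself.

Step 1: union(1, 9) -> merged; set of 1 now {1, 9}
Step 2: union(2, 11) -> merged; set of 2 now {2, 11}
Step 3: find(9) -> no change; set of 9 is {1, 9}
Step 4: union(1, 6) -> merged; set of 1 now {1, 6, 9}
Step 5: find(11) -> no change; set of 11 is {2, 11}
Step 6: find(6) -> no change; set of 6 is {1, 6, 9}
Step 7: find(5) -> no change; set of 5 is {5}
Step 8: find(6) -> no change; set of 6 is {1, 6, 9}
Step 9: union(3, 0) -> merged; set of 3 now {0, 3}
Step 10: union(5, 9) -> merged; set of 5 now {1, 5, 6, 9}
Step 11: union(11, 8) -> merged; set of 11 now {2, 8, 11}
Step 12: union(10, 7) -> merged; set of 10 now {7, 10}
Step 13: find(4) -> no change; set of 4 is {4}
Step 14: union(11, 9) -> merged; set of 11 now {1, 2, 5, 6, 8, 9, 11}
Step 15: find(4) -> no change; set of 4 is {4}
Step 16: union(1, 11) -> already same set; set of 1 now {1, 2, 5, 6, 8, 9, 11}
Step 17: find(10) -> no change; set of 10 is {7, 10}
Step 18: union(10, 3) -> merged; set of 10 now {0, 3, 7, 10}
Step 19: union(0, 3) -> already same set; set of 0 now {0, 3, 7, 10}
Component of 9: {1, 2, 5, 6, 8, 9, 11}

Answer: 1, 2, 5, 6, 8, 9, 11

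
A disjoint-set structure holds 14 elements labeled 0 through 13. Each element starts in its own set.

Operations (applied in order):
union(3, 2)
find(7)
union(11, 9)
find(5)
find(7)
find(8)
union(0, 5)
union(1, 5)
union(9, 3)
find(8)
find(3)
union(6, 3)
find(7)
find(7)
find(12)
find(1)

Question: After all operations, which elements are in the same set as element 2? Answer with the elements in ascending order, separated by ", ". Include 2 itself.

Answer: 2, 3, 6, 9, 11

Derivation:
Step 1: union(3, 2) -> merged; set of 3 now {2, 3}
Step 2: find(7) -> no change; set of 7 is {7}
Step 3: union(11, 9) -> merged; set of 11 now {9, 11}
Step 4: find(5) -> no change; set of 5 is {5}
Step 5: find(7) -> no change; set of 7 is {7}
Step 6: find(8) -> no change; set of 8 is {8}
Step 7: union(0, 5) -> merged; set of 0 now {0, 5}
Step 8: union(1, 5) -> merged; set of 1 now {0, 1, 5}
Step 9: union(9, 3) -> merged; set of 9 now {2, 3, 9, 11}
Step 10: find(8) -> no change; set of 8 is {8}
Step 11: find(3) -> no change; set of 3 is {2, 3, 9, 11}
Step 12: union(6, 3) -> merged; set of 6 now {2, 3, 6, 9, 11}
Step 13: find(7) -> no change; set of 7 is {7}
Step 14: find(7) -> no change; set of 7 is {7}
Step 15: find(12) -> no change; set of 12 is {12}
Step 16: find(1) -> no change; set of 1 is {0, 1, 5}
Component of 2: {2, 3, 6, 9, 11}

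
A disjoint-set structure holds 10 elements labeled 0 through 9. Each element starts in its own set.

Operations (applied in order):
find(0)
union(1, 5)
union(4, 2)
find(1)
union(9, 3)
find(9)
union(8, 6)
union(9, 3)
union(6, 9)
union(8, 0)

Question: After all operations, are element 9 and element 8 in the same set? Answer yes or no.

Step 1: find(0) -> no change; set of 0 is {0}
Step 2: union(1, 5) -> merged; set of 1 now {1, 5}
Step 3: union(4, 2) -> merged; set of 4 now {2, 4}
Step 4: find(1) -> no change; set of 1 is {1, 5}
Step 5: union(9, 3) -> merged; set of 9 now {3, 9}
Step 6: find(9) -> no change; set of 9 is {3, 9}
Step 7: union(8, 6) -> merged; set of 8 now {6, 8}
Step 8: union(9, 3) -> already same set; set of 9 now {3, 9}
Step 9: union(6, 9) -> merged; set of 6 now {3, 6, 8, 9}
Step 10: union(8, 0) -> merged; set of 8 now {0, 3, 6, 8, 9}
Set of 9: {0, 3, 6, 8, 9}; 8 is a member.

Answer: yes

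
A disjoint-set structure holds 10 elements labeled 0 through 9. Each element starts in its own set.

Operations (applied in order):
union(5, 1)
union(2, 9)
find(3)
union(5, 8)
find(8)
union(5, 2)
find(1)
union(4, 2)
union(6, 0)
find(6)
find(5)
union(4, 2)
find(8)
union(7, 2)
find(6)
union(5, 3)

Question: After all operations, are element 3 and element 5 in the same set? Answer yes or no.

Answer: yes

Derivation:
Step 1: union(5, 1) -> merged; set of 5 now {1, 5}
Step 2: union(2, 9) -> merged; set of 2 now {2, 9}
Step 3: find(3) -> no change; set of 3 is {3}
Step 4: union(5, 8) -> merged; set of 5 now {1, 5, 8}
Step 5: find(8) -> no change; set of 8 is {1, 5, 8}
Step 6: union(5, 2) -> merged; set of 5 now {1, 2, 5, 8, 9}
Step 7: find(1) -> no change; set of 1 is {1, 2, 5, 8, 9}
Step 8: union(4, 2) -> merged; set of 4 now {1, 2, 4, 5, 8, 9}
Step 9: union(6, 0) -> merged; set of 6 now {0, 6}
Step 10: find(6) -> no change; set of 6 is {0, 6}
Step 11: find(5) -> no change; set of 5 is {1, 2, 4, 5, 8, 9}
Step 12: union(4, 2) -> already same set; set of 4 now {1, 2, 4, 5, 8, 9}
Step 13: find(8) -> no change; set of 8 is {1, 2, 4, 5, 8, 9}
Step 14: union(7, 2) -> merged; set of 7 now {1, 2, 4, 5, 7, 8, 9}
Step 15: find(6) -> no change; set of 6 is {0, 6}
Step 16: union(5, 3) -> merged; set of 5 now {1, 2, 3, 4, 5, 7, 8, 9}
Set of 3: {1, 2, 3, 4, 5, 7, 8, 9}; 5 is a member.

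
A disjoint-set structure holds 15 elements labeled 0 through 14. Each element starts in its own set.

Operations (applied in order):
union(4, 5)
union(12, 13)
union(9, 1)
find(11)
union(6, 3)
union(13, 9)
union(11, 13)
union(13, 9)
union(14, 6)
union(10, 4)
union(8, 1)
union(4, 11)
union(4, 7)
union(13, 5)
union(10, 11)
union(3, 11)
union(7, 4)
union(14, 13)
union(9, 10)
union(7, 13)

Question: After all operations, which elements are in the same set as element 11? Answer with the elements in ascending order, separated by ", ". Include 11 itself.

Answer: 1, 3, 4, 5, 6, 7, 8, 9, 10, 11, 12, 13, 14

Derivation:
Step 1: union(4, 5) -> merged; set of 4 now {4, 5}
Step 2: union(12, 13) -> merged; set of 12 now {12, 13}
Step 3: union(9, 1) -> merged; set of 9 now {1, 9}
Step 4: find(11) -> no change; set of 11 is {11}
Step 5: union(6, 3) -> merged; set of 6 now {3, 6}
Step 6: union(13, 9) -> merged; set of 13 now {1, 9, 12, 13}
Step 7: union(11, 13) -> merged; set of 11 now {1, 9, 11, 12, 13}
Step 8: union(13, 9) -> already same set; set of 13 now {1, 9, 11, 12, 13}
Step 9: union(14, 6) -> merged; set of 14 now {3, 6, 14}
Step 10: union(10, 4) -> merged; set of 10 now {4, 5, 10}
Step 11: union(8, 1) -> merged; set of 8 now {1, 8, 9, 11, 12, 13}
Step 12: union(4, 11) -> merged; set of 4 now {1, 4, 5, 8, 9, 10, 11, 12, 13}
Step 13: union(4, 7) -> merged; set of 4 now {1, 4, 5, 7, 8, 9, 10, 11, 12, 13}
Step 14: union(13, 5) -> already same set; set of 13 now {1, 4, 5, 7, 8, 9, 10, 11, 12, 13}
Step 15: union(10, 11) -> already same set; set of 10 now {1, 4, 5, 7, 8, 9, 10, 11, 12, 13}
Step 16: union(3, 11) -> merged; set of 3 now {1, 3, 4, 5, 6, 7, 8, 9, 10, 11, 12, 13, 14}
Step 17: union(7, 4) -> already same set; set of 7 now {1, 3, 4, 5, 6, 7, 8, 9, 10, 11, 12, 13, 14}
Step 18: union(14, 13) -> already same set; set of 14 now {1, 3, 4, 5, 6, 7, 8, 9, 10, 11, 12, 13, 14}
Step 19: union(9, 10) -> already same set; set of 9 now {1, 3, 4, 5, 6, 7, 8, 9, 10, 11, 12, 13, 14}
Step 20: union(7, 13) -> already same set; set of 7 now {1, 3, 4, 5, 6, 7, 8, 9, 10, 11, 12, 13, 14}
Component of 11: {1, 3, 4, 5, 6, 7, 8, 9, 10, 11, 12, 13, 14}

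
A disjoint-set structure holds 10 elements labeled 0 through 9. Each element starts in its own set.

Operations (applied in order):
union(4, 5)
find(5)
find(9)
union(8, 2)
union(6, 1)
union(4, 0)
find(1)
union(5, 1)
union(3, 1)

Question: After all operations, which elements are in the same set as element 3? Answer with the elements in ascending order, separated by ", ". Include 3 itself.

Step 1: union(4, 5) -> merged; set of 4 now {4, 5}
Step 2: find(5) -> no change; set of 5 is {4, 5}
Step 3: find(9) -> no change; set of 9 is {9}
Step 4: union(8, 2) -> merged; set of 8 now {2, 8}
Step 5: union(6, 1) -> merged; set of 6 now {1, 6}
Step 6: union(4, 0) -> merged; set of 4 now {0, 4, 5}
Step 7: find(1) -> no change; set of 1 is {1, 6}
Step 8: union(5, 1) -> merged; set of 5 now {0, 1, 4, 5, 6}
Step 9: union(3, 1) -> merged; set of 3 now {0, 1, 3, 4, 5, 6}
Component of 3: {0, 1, 3, 4, 5, 6}

Answer: 0, 1, 3, 4, 5, 6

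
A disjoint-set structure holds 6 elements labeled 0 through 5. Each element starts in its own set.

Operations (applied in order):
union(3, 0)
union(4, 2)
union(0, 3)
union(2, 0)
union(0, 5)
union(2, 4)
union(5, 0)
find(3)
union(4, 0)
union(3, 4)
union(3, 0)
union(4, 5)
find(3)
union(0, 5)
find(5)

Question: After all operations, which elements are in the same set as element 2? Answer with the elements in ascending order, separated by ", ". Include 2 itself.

Step 1: union(3, 0) -> merged; set of 3 now {0, 3}
Step 2: union(4, 2) -> merged; set of 4 now {2, 4}
Step 3: union(0, 3) -> already same set; set of 0 now {0, 3}
Step 4: union(2, 0) -> merged; set of 2 now {0, 2, 3, 4}
Step 5: union(0, 5) -> merged; set of 0 now {0, 2, 3, 4, 5}
Step 6: union(2, 4) -> already same set; set of 2 now {0, 2, 3, 4, 5}
Step 7: union(5, 0) -> already same set; set of 5 now {0, 2, 3, 4, 5}
Step 8: find(3) -> no change; set of 3 is {0, 2, 3, 4, 5}
Step 9: union(4, 0) -> already same set; set of 4 now {0, 2, 3, 4, 5}
Step 10: union(3, 4) -> already same set; set of 3 now {0, 2, 3, 4, 5}
Step 11: union(3, 0) -> already same set; set of 3 now {0, 2, 3, 4, 5}
Step 12: union(4, 5) -> already same set; set of 4 now {0, 2, 3, 4, 5}
Step 13: find(3) -> no change; set of 3 is {0, 2, 3, 4, 5}
Step 14: union(0, 5) -> already same set; set of 0 now {0, 2, 3, 4, 5}
Step 15: find(5) -> no change; set of 5 is {0, 2, 3, 4, 5}
Component of 2: {0, 2, 3, 4, 5}

Answer: 0, 2, 3, 4, 5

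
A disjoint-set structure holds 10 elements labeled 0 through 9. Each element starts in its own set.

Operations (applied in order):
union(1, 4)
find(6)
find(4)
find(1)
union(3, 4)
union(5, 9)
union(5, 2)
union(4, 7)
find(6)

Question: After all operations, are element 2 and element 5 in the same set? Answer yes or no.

Step 1: union(1, 4) -> merged; set of 1 now {1, 4}
Step 2: find(6) -> no change; set of 6 is {6}
Step 3: find(4) -> no change; set of 4 is {1, 4}
Step 4: find(1) -> no change; set of 1 is {1, 4}
Step 5: union(3, 4) -> merged; set of 3 now {1, 3, 4}
Step 6: union(5, 9) -> merged; set of 5 now {5, 9}
Step 7: union(5, 2) -> merged; set of 5 now {2, 5, 9}
Step 8: union(4, 7) -> merged; set of 4 now {1, 3, 4, 7}
Step 9: find(6) -> no change; set of 6 is {6}
Set of 2: {2, 5, 9}; 5 is a member.

Answer: yes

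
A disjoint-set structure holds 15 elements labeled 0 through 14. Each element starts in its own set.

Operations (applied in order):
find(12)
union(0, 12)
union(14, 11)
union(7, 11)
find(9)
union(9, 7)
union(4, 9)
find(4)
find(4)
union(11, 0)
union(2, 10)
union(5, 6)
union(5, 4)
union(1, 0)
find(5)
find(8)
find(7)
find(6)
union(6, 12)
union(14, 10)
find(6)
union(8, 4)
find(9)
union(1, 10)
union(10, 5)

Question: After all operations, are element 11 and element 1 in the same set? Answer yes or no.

Answer: yes

Derivation:
Step 1: find(12) -> no change; set of 12 is {12}
Step 2: union(0, 12) -> merged; set of 0 now {0, 12}
Step 3: union(14, 11) -> merged; set of 14 now {11, 14}
Step 4: union(7, 11) -> merged; set of 7 now {7, 11, 14}
Step 5: find(9) -> no change; set of 9 is {9}
Step 6: union(9, 7) -> merged; set of 9 now {7, 9, 11, 14}
Step 7: union(4, 9) -> merged; set of 4 now {4, 7, 9, 11, 14}
Step 8: find(4) -> no change; set of 4 is {4, 7, 9, 11, 14}
Step 9: find(4) -> no change; set of 4 is {4, 7, 9, 11, 14}
Step 10: union(11, 0) -> merged; set of 11 now {0, 4, 7, 9, 11, 12, 14}
Step 11: union(2, 10) -> merged; set of 2 now {2, 10}
Step 12: union(5, 6) -> merged; set of 5 now {5, 6}
Step 13: union(5, 4) -> merged; set of 5 now {0, 4, 5, 6, 7, 9, 11, 12, 14}
Step 14: union(1, 0) -> merged; set of 1 now {0, 1, 4, 5, 6, 7, 9, 11, 12, 14}
Step 15: find(5) -> no change; set of 5 is {0, 1, 4, 5, 6, 7, 9, 11, 12, 14}
Step 16: find(8) -> no change; set of 8 is {8}
Step 17: find(7) -> no change; set of 7 is {0, 1, 4, 5, 6, 7, 9, 11, 12, 14}
Step 18: find(6) -> no change; set of 6 is {0, 1, 4, 5, 6, 7, 9, 11, 12, 14}
Step 19: union(6, 12) -> already same set; set of 6 now {0, 1, 4, 5, 6, 7, 9, 11, 12, 14}
Step 20: union(14, 10) -> merged; set of 14 now {0, 1, 2, 4, 5, 6, 7, 9, 10, 11, 12, 14}
Step 21: find(6) -> no change; set of 6 is {0, 1, 2, 4, 5, 6, 7, 9, 10, 11, 12, 14}
Step 22: union(8, 4) -> merged; set of 8 now {0, 1, 2, 4, 5, 6, 7, 8, 9, 10, 11, 12, 14}
Step 23: find(9) -> no change; set of 9 is {0, 1, 2, 4, 5, 6, 7, 8, 9, 10, 11, 12, 14}
Step 24: union(1, 10) -> already same set; set of 1 now {0, 1, 2, 4, 5, 6, 7, 8, 9, 10, 11, 12, 14}
Step 25: union(10, 5) -> already same set; set of 10 now {0, 1, 2, 4, 5, 6, 7, 8, 9, 10, 11, 12, 14}
Set of 11: {0, 1, 2, 4, 5, 6, 7, 8, 9, 10, 11, 12, 14}; 1 is a member.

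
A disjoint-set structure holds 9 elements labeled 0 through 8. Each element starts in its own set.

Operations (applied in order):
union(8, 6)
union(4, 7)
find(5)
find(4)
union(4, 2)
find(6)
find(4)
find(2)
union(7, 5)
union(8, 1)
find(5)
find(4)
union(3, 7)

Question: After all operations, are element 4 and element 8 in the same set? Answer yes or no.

Answer: no

Derivation:
Step 1: union(8, 6) -> merged; set of 8 now {6, 8}
Step 2: union(4, 7) -> merged; set of 4 now {4, 7}
Step 3: find(5) -> no change; set of 5 is {5}
Step 4: find(4) -> no change; set of 4 is {4, 7}
Step 5: union(4, 2) -> merged; set of 4 now {2, 4, 7}
Step 6: find(6) -> no change; set of 6 is {6, 8}
Step 7: find(4) -> no change; set of 4 is {2, 4, 7}
Step 8: find(2) -> no change; set of 2 is {2, 4, 7}
Step 9: union(7, 5) -> merged; set of 7 now {2, 4, 5, 7}
Step 10: union(8, 1) -> merged; set of 8 now {1, 6, 8}
Step 11: find(5) -> no change; set of 5 is {2, 4, 5, 7}
Step 12: find(4) -> no change; set of 4 is {2, 4, 5, 7}
Step 13: union(3, 7) -> merged; set of 3 now {2, 3, 4, 5, 7}
Set of 4: {2, 3, 4, 5, 7}; 8 is not a member.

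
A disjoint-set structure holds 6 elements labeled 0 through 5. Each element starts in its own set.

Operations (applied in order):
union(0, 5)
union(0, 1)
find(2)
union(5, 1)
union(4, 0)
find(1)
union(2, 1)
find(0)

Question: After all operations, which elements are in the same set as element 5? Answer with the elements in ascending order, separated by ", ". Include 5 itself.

Step 1: union(0, 5) -> merged; set of 0 now {0, 5}
Step 2: union(0, 1) -> merged; set of 0 now {0, 1, 5}
Step 3: find(2) -> no change; set of 2 is {2}
Step 4: union(5, 1) -> already same set; set of 5 now {0, 1, 5}
Step 5: union(4, 0) -> merged; set of 4 now {0, 1, 4, 5}
Step 6: find(1) -> no change; set of 1 is {0, 1, 4, 5}
Step 7: union(2, 1) -> merged; set of 2 now {0, 1, 2, 4, 5}
Step 8: find(0) -> no change; set of 0 is {0, 1, 2, 4, 5}
Component of 5: {0, 1, 2, 4, 5}

Answer: 0, 1, 2, 4, 5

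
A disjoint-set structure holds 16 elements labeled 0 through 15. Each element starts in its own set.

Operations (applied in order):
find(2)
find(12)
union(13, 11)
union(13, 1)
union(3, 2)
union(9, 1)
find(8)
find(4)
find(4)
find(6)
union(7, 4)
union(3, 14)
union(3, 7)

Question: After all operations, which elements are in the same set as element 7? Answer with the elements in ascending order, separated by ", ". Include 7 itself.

Step 1: find(2) -> no change; set of 2 is {2}
Step 2: find(12) -> no change; set of 12 is {12}
Step 3: union(13, 11) -> merged; set of 13 now {11, 13}
Step 4: union(13, 1) -> merged; set of 13 now {1, 11, 13}
Step 5: union(3, 2) -> merged; set of 3 now {2, 3}
Step 6: union(9, 1) -> merged; set of 9 now {1, 9, 11, 13}
Step 7: find(8) -> no change; set of 8 is {8}
Step 8: find(4) -> no change; set of 4 is {4}
Step 9: find(4) -> no change; set of 4 is {4}
Step 10: find(6) -> no change; set of 6 is {6}
Step 11: union(7, 4) -> merged; set of 7 now {4, 7}
Step 12: union(3, 14) -> merged; set of 3 now {2, 3, 14}
Step 13: union(3, 7) -> merged; set of 3 now {2, 3, 4, 7, 14}
Component of 7: {2, 3, 4, 7, 14}

Answer: 2, 3, 4, 7, 14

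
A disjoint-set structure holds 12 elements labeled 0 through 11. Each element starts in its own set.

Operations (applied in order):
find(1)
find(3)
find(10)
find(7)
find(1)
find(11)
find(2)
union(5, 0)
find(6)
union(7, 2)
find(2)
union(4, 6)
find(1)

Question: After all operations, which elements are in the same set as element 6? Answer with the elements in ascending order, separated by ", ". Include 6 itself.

Step 1: find(1) -> no change; set of 1 is {1}
Step 2: find(3) -> no change; set of 3 is {3}
Step 3: find(10) -> no change; set of 10 is {10}
Step 4: find(7) -> no change; set of 7 is {7}
Step 5: find(1) -> no change; set of 1 is {1}
Step 6: find(11) -> no change; set of 11 is {11}
Step 7: find(2) -> no change; set of 2 is {2}
Step 8: union(5, 0) -> merged; set of 5 now {0, 5}
Step 9: find(6) -> no change; set of 6 is {6}
Step 10: union(7, 2) -> merged; set of 7 now {2, 7}
Step 11: find(2) -> no change; set of 2 is {2, 7}
Step 12: union(4, 6) -> merged; set of 4 now {4, 6}
Step 13: find(1) -> no change; set of 1 is {1}
Component of 6: {4, 6}

Answer: 4, 6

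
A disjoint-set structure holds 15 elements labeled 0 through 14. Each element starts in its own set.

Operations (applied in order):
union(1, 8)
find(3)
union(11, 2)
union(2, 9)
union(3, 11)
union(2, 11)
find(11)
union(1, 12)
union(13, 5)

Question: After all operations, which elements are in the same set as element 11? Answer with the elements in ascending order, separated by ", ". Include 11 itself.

Step 1: union(1, 8) -> merged; set of 1 now {1, 8}
Step 2: find(3) -> no change; set of 3 is {3}
Step 3: union(11, 2) -> merged; set of 11 now {2, 11}
Step 4: union(2, 9) -> merged; set of 2 now {2, 9, 11}
Step 5: union(3, 11) -> merged; set of 3 now {2, 3, 9, 11}
Step 6: union(2, 11) -> already same set; set of 2 now {2, 3, 9, 11}
Step 7: find(11) -> no change; set of 11 is {2, 3, 9, 11}
Step 8: union(1, 12) -> merged; set of 1 now {1, 8, 12}
Step 9: union(13, 5) -> merged; set of 13 now {5, 13}
Component of 11: {2, 3, 9, 11}

Answer: 2, 3, 9, 11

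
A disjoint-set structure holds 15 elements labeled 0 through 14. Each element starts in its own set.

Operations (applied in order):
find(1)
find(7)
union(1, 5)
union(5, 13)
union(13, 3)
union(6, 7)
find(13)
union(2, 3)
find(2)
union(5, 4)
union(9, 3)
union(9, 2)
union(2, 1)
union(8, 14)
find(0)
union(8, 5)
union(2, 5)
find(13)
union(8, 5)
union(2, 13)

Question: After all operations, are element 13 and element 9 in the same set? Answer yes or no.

Step 1: find(1) -> no change; set of 1 is {1}
Step 2: find(7) -> no change; set of 7 is {7}
Step 3: union(1, 5) -> merged; set of 1 now {1, 5}
Step 4: union(5, 13) -> merged; set of 5 now {1, 5, 13}
Step 5: union(13, 3) -> merged; set of 13 now {1, 3, 5, 13}
Step 6: union(6, 7) -> merged; set of 6 now {6, 7}
Step 7: find(13) -> no change; set of 13 is {1, 3, 5, 13}
Step 8: union(2, 3) -> merged; set of 2 now {1, 2, 3, 5, 13}
Step 9: find(2) -> no change; set of 2 is {1, 2, 3, 5, 13}
Step 10: union(5, 4) -> merged; set of 5 now {1, 2, 3, 4, 5, 13}
Step 11: union(9, 3) -> merged; set of 9 now {1, 2, 3, 4, 5, 9, 13}
Step 12: union(9, 2) -> already same set; set of 9 now {1, 2, 3, 4, 5, 9, 13}
Step 13: union(2, 1) -> already same set; set of 2 now {1, 2, 3, 4, 5, 9, 13}
Step 14: union(8, 14) -> merged; set of 8 now {8, 14}
Step 15: find(0) -> no change; set of 0 is {0}
Step 16: union(8, 5) -> merged; set of 8 now {1, 2, 3, 4, 5, 8, 9, 13, 14}
Step 17: union(2, 5) -> already same set; set of 2 now {1, 2, 3, 4, 5, 8, 9, 13, 14}
Step 18: find(13) -> no change; set of 13 is {1, 2, 3, 4, 5, 8, 9, 13, 14}
Step 19: union(8, 5) -> already same set; set of 8 now {1, 2, 3, 4, 5, 8, 9, 13, 14}
Step 20: union(2, 13) -> already same set; set of 2 now {1, 2, 3, 4, 5, 8, 9, 13, 14}
Set of 13: {1, 2, 3, 4, 5, 8, 9, 13, 14}; 9 is a member.

Answer: yes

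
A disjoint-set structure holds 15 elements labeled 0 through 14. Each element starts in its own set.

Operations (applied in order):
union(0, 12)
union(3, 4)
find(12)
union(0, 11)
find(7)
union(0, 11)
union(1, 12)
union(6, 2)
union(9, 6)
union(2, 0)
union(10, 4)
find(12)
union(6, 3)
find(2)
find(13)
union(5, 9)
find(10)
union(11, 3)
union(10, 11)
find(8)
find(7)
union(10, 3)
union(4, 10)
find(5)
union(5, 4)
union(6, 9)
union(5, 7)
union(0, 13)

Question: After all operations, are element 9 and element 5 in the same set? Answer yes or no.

Answer: yes

Derivation:
Step 1: union(0, 12) -> merged; set of 0 now {0, 12}
Step 2: union(3, 4) -> merged; set of 3 now {3, 4}
Step 3: find(12) -> no change; set of 12 is {0, 12}
Step 4: union(0, 11) -> merged; set of 0 now {0, 11, 12}
Step 5: find(7) -> no change; set of 7 is {7}
Step 6: union(0, 11) -> already same set; set of 0 now {0, 11, 12}
Step 7: union(1, 12) -> merged; set of 1 now {0, 1, 11, 12}
Step 8: union(6, 2) -> merged; set of 6 now {2, 6}
Step 9: union(9, 6) -> merged; set of 9 now {2, 6, 9}
Step 10: union(2, 0) -> merged; set of 2 now {0, 1, 2, 6, 9, 11, 12}
Step 11: union(10, 4) -> merged; set of 10 now {3, 4, 10}
Step 12: find(12) -> no change; set of 12 is {0, 1, 2, 6, 9, 11, 12}
Step 13: union(6, 3) -> merged; set of 6 now {0, 1, 2, 3, 4, 6, 9, 10, 11, 12}
Step 14: find(2) -> no change; set of 2 is {0, 1, 2, 3, 4, 6, 9, 10, 11, 12}
Step 15: find(13) -> no change; set of 13 is {13}
Step 16: union(5, 9) -> merged; set of 5 now {0, 1, 2, 3, 4, 5, 6, 9, 10, 11, 12}
Step 17: find(10) -> no change; set of 10 is {0, 1, 2, 3, 4, 5, 6, 9, 10, 11, 12}
Step 18: union(11, 3) -> already same set; set of 11 now {0, 1, 2, 3, 4, 5, 6, 9, 10, 11, 12}
Step 19: union(10, 11) -> already same set; set of 10 now {0, 1, 2, 3, 4, 5, 6, 9, 10, 11, 12}
Step 20: find(8) -> no change; set of 8 is {8}
Step 21: find(7) -> no change; set of 7 is {7}
Step 22: union(10, 3) -> already same set; set of 10 now {0, 1, 2, 3, 4, 5, 6, 9, 10, 11, 12}
Step 23: union(4, 10) -> already same set; set of 4 now {0, 1, 2, 3, 4, 5, 6, 9, 10, 11, 12}
Step 24: find(5) -> no change; set of 5 is {0, 1, 2, 3, 4, 5, 6, 9, 10, 11, 12}
Step 25: union(5, 4) -> already same set; set of 5 now {0, 1, 2, 3, 4, 5, 6, 9, 10, 11, 12}
Step 26: union(6, 9) -> already same set; set of 6 now {0, 1, 2, 3, 4, 5, 6, 9, 10, 11, 12}
Step 27: union(5, 7) -> merged; set of 5 now {0, 1, 2, 3, 4, 5, 6, 7, 9, 10, 11, 12}
Step 28: union(0, 13) -> merged; set of 0 now {0, 1, 2, 3, 4, 5, 6, 7, 9, 10, 11, 12, 13}
Set of 9: {0, 1, 2, 3, 4, 5, 6, 7, 9, 10, 11, 12, 13}; 5 is a member.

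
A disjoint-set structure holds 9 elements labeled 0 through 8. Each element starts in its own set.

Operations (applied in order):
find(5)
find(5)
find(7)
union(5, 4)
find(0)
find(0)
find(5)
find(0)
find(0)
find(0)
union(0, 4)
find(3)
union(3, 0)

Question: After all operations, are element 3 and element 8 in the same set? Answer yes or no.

Answer: no

Derivation:
Step 1: find(5) -> no change; set of 5 is {5}
Step 2: find(5) -> no change; set of 5 is {5}
Step 3: find(7) -> no change; set of 7 is {7}
Step 4: union(5, 4) -> merged; set of 5 now {4, 5}
Step 5: find(0) -> no change; set of 0 is {0}
Step 6: find(0) -> no change; set of 0 is {0}
Step 7: find(5) -> no change; set of 5 is {4, 5}
Step 8: find(0) -> no change; set of 0 is {0}
Step 9: find(0) -> no change; set of 0 is {0}
Step 10: find(0) -> no change; set of 0 is {0}
Step 11: union(0, 4) -> merged; set of 0 now {0, 4, 5}
Step 12: find(3) -> no change; set of 3 is {3}
Step 13: union(3, 0) -> merged; set of 3 now {0, 3, 4, 5}
Set of 3: {0, 3, 4, 5}; 8 is not a member.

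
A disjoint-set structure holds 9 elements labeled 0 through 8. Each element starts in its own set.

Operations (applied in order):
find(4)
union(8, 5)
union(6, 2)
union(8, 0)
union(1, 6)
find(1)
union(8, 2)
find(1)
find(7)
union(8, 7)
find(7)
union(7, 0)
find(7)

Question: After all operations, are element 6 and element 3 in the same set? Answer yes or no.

Answer: no

Derivation:
Step 1: find(4) -> no change; set of 4 is {4}
Step 2: union(8, 5) -> merged; set of 8 now {5, 8}
Step 3: union(6, 2) -> merged; set of 6 now {2, 6}
Step 4: union(8, 0) -> merged; set of 8 now {0, 5, 8}
Step 5: union(1, 6) -> merged; set of 1 now {1, 2, 6}
Step 6: find(1) -> no change; set of 1 is {1, 2, 6}
Step 7: union(8, 2) -> merged; set of 8 now {0, 1, 2, 5, 6, 8}
Step 8: find(1) -> no change; set of 1 is {0, 1, 2, 5, 6, 8}
Step 9: find(7) -> no change; set of 7 is {7}
Step 10: union(8, 7) -> merged; set of 8 now {0, 1, 2, 5, 6, 7, 8}
Step 11: find(7) -> no change; set of 7 is {0, 1, 2, 5, 6, 7, 8}
Step 12: union(7, 0) -> already same set; set of 7 now {0, 1, 2, 5, 6, 7, 8}
Step 13: find(7) -> no change; set of 7 is {0, 1, 2, 5, 6, 7, 8}
Set of 6: {0, 1, 2, 5, 6, 7, 8}; 3 is not a member.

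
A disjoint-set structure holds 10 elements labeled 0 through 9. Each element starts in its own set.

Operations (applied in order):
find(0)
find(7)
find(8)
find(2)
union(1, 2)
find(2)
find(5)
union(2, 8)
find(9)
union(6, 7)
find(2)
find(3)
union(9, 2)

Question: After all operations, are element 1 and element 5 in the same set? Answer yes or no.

Step 1: find(0) -> no change; set of 0 is {0}
Step 2: find(7) -> no change; set of 7 is {7}
Step 3: find(8) -> no change; set of 8 is {8}
Step 4: find(2) -> no change; set of 2 is {2}
Step 5: union(1, 2) -> merged; set of 1 now {1, 2}
Step 6: find(2) -> no change; set of 2 is {1, 2}
Step 7: find(5) -> no change; set of 5 is {5}
Step 8: union(2, 8) -> merged; set of 2 now {1, 2, 8}
Step 9: find(9) -> no change; set of 9 is {9}
Step 10: union(6, 7) -> merged; set of 6 now {6, 7}
Step 11: find(2) -> no change; set of 2 is {1, 2, 8}
Step 12: find(3) -> no change; set of 3 is {3}
Step 13: union(9, 2) -> merged; set of 9 now {1, 2, 8, 9}
Set of 1: {1, 2, 8, 9}; 5 is not a member.

Answer: no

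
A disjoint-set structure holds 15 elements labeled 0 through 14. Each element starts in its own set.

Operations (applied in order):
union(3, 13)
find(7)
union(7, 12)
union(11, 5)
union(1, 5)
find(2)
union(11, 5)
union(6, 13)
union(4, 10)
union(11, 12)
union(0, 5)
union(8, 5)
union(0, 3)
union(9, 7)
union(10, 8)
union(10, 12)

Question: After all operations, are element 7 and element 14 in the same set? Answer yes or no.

Step 1: union(3, 13) -> merged; set of 3 now {3, 13}
Step 2: find(7) -> no change; set of 7 is {7}
Step 3: union(7, 12) -> merged; set of 7 now {7, 12}
Step 4: union(11, 5) -> merged; set of 11 now {5, 11}
Step 5: union(1, 5) -> merged; set of 1 now {1, 5, 11}
Step 6: find(2) -> no change; set of 2 is {2}
Step 7: union(11, 5) -> already same set; set of 11 now {1, 5, 11}
Step 8: union(6, 13) -> merged; set of 6 now {3, 6, 13}
Step 9: union(4, 10) -> merged; set of 4 now {4, 10}
Step 10: union(11, 12) -> merged; set of 11 now {1, 5, 7, 11, 12}
Step 11: union(0, 5) -> merged; set of 0 now {0, 1, 5, 7, 11, 12}
Step 12: union(8, 5) -> merged; set of 8 now {0, 1, 5, 7, 8, 11, 12}
Step 13: union(0, 3) -> merged; set of 0 now {0, 1, 3, 5, 6, 7, 8, 11, 12, 13}
Step 14: union(9, 7) -> merged; set of 9 now {0, 1, 3, 5, 6, 7, 8, 9, 11, 12, 13}
Step 15: union(10, 8) -> merged; set of 10 now {0, 1, 3, 4, 5, 6, 7, 8, 9, 10, 11, 12, 13}
Step 16: union(10, 12) -> already same set; set of 10 now {0, 1, 3, 4, 5, 6, 7, 8, 9, 10, 11, 12, 13}
Set of 7: {0, 1, 3, 4, 5, 6, 7, 8, 9, 10, 11, 12, 13}; 14 is not a member.

Answer: no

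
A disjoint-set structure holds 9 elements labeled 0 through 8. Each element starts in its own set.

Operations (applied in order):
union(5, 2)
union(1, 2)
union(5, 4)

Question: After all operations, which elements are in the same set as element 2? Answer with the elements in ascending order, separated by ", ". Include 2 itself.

Step 1: union(5, 2) -> merged; set of 5 now {2, 5}
Step 2: union(1, 2) -> merged; set of 1 now {1, 2, 5}
Step 3: union(5, 4) -> merged; set of 5 now {1, 2, 4, 5}
Component of 2: {1, 2, 4, 5}

Answer: 1, 2, 4, 5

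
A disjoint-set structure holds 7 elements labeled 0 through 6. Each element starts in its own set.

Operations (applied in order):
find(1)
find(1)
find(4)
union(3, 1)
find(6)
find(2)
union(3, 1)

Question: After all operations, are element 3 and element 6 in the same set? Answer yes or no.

Step 1: find(1) -> no change; set of 1 is {1}
Step 2: find(1) -> no change; set of 1 is {1}
Step 3: find(4) -> no change; set of 4 is {4}
Step 4: union(3, 1) -> merged; set of 3 now {1, 3}
Step 5: find(6) -> no change; set of 6 is {6}
Step 6: find(2) -> no change; set of 2 is {2}
Step 7: union(3, 1) -> already same set; set of 3 now {1, 3}
Set of 3: {1, 3}; 6 is not a member.

Answer: no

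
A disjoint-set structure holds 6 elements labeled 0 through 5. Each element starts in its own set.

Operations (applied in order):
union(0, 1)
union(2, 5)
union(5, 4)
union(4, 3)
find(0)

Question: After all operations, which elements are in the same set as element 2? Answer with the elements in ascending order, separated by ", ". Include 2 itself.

Step 1: union(0, 1) -> merged; set of 0 now {0, 1}
Step 2: union(2, 5) -> merged; set of 2 now {2, 5}
Step 3: union(5, 4) -> merged; set of 5 now {2, 4, 5}
Step 4: union(4, 3) -> merged; set of 4 now {2, 3, 4, 5}
Step 5: find(0) -> no change; set of 0 is {0, 1}
Component of 2: {2, 3, 4, 5}

Answer: 2, 3, 4, 5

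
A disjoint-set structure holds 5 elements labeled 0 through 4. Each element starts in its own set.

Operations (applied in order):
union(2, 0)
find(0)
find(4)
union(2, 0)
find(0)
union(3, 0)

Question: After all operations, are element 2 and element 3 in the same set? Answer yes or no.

Step 1: union(2, 0) -> merged; set of 2 now {0, 2}
Step 2: find(0) -> no change; set of 0 is {0, 2}
Step 3: find(4) -> no change; set of 4 is {4}
Step 4: union(2, 0) -> already same set; set of 2 now {0, 2}
Step 5: find(0) -> no change; set of 0 is {0, 2}
Step 6: union(3, 0) -> merged; set of 3 now {0, 2, 3}
Set of 2: {0, 2, 3}; 3 is a member.

Answer: yes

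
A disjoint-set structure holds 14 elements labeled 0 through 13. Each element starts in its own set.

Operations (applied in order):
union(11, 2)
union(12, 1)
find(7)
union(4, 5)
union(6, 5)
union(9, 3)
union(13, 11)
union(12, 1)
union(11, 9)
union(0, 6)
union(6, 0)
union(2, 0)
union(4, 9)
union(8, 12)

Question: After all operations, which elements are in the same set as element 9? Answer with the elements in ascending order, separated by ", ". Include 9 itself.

Answer: 0, 2, 3, 4, 5, 6, 9, 11, 13

Derivation:
Step 1: union(11, 2) -> merged; set of 11 now {2, 11}
Step 2: union(12, 1) -> merged; set of 12 now {1, 12}
Step 3: find(7) -> no change; set of 7 is {7}
Step 4: union(4, 5) -> merged; set of 4 now {4, 5}
Step 5: union(6, 5) -> merged; set of 6 now {4, 5, 6}
Step 6: union(9, 3) -> merged; set of 9 now {3, 9}
Step 7: union(13, 11) -> merged; set of 13 now {2, 11, 13}
Step 8: union(12, 1) -> already same set; set of 12 now {1, 12}
Step 9: union(11, 9) -> merged; set of 11 now {2, 3, 9, 11, 13}
Step 10: union(0, 6) -> merged; set of 0 now {0, 4, 5, 6}
Step 11: union(6, 0) -> already same set; set of 6 now {0, 4, 5, 6}
Step 12: union(2, 0) -> merged; set of 2 now {0, 2, 3, 4, 5, 6, 9, 11, 13}
Step 13: union(4, 9) -> already same set; set of 4 now {0, 2, 3, 4, 5, 6, 9, 11, 13}
Step 14: union(8, 12) -> merged; set of 8 now {1, 8, 12}
Component of 9: {0, 2, 3, 4, 5, 6, 9, 11, 13}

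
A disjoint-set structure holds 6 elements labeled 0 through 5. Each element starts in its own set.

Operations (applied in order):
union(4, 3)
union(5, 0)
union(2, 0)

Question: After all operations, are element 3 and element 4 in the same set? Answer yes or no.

Answer: yes

Derivation:
Step 1: union(4, 3) -> merged; set of 4 now {3, 4}
Step 2: union(5, 0) -> merged; set of 5 now {0, 5}
Step 3: union(2, 0) -> merged; set of 2 now {0, 2, 5}
Set of 3: {3, 4}; 4 is a member.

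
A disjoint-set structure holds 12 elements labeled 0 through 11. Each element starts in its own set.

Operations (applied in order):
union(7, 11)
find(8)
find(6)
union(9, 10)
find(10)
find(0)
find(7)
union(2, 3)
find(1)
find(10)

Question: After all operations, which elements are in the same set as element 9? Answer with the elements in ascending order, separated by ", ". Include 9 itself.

Answer: 9, 10

Derivation:
Step 1: union(7, 11) -> merged; set of 7 now {7, 11}
Step 2: find(8) -> no change; set of 8 is {8}
Step 3: find(6) -> no change; set of 6 is {6}
Step 4: union(9, 10) -> merged; set of 9 now {9, 10}
Step 5: find(10) -> no change; set of 10 is {9, 10}
Step 6: find(0) -> no change; set of 0 is {0}
Step 7: find(7) -> no change; set of 7 is {7, 11}
Step 8: union(2, 3) -> merged; set of 2 now {2, 3}
Step 9: find(1) -> no change; set of 1 is {1}
Step 10: find(10) -> no change; set of 10 is {9, 10}
Component of 9: {9, 10}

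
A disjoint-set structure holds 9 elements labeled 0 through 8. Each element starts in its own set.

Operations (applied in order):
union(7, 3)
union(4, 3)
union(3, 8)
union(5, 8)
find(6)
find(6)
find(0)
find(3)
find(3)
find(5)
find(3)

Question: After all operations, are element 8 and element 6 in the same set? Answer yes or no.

Step 1: union(7, 3) -> merged; set of 7 now {3, 7}
Step 2: union(4, 3) -> merged; set of 4 now {3, 4, 7}
Step 3: union(3, 8) -> merged; set of 3 now {3, 4, 7, 8}
Step 4: union(5, 8) -> merged; set of 5 now {3, 4, 5, 7, 8}
Step 5: find(6) -> no change; set of 6 is {6}
Step 6: find(6) -> no change; set of 6 is {6}
Step 7: find(0) -> no change; set of 0 is {0}
Step 8: find(3) -> no change; set of 3 is {3, 4, 5, 7, 8}
Step 9: find(3) -> no change; set of 3 is {3, 4, 5, 7, 8}
Step 10: find(5) -> no change; set of 5 is {3, 4, 5, 7, 8}
Step 11: find(3) -> no change; set of 3 is {3, 4, 5, 7, 8}
Set of 8: {3, 4, 5, 7, 8}; 6 is not a member.

Answer: no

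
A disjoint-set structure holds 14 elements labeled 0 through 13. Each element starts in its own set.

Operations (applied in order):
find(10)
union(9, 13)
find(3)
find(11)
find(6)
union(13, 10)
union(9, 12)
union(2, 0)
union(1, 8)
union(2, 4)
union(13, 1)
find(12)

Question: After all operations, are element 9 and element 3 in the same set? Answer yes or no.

Answer: no

Derivation:
Step 1: find(10) -> no change; set of 10 is {10}
Step 2: union(9, 13) -> merged; set of 9 now {9, 13}
Step 3: find(3) -> no change; set of 3 is {3}
Step 4: find(11) -> no change; set of 11 is {11}
Step 5: find(6) -> no change; set of 6 is {6}
Step 6: union(13, 10) -> merged; set of 13 now {9, 10, 13}
Step 7: union(9, 12) -> merged; set of 9 now {9, 10, 12, 13}
Step 8: union(2, 0) -> merged; set of 2 now {0, 2}
Step 9: union(1, 8) -> merged; set of 1 now {1, 8}
Step 10: union(2, 4) -> merged; set of 2 now {0, 2, 4}
Step 11: union(13, 1) -> merged; set of 13 now {1, 8, 9, 10, 12, 13}
Step 12: find(12) -> no change; set of 12 is {1, 8, 9, 10, 12, 13}
Set of 9: {1, 8, 9, 10, 12, 13}; 3 is not a member.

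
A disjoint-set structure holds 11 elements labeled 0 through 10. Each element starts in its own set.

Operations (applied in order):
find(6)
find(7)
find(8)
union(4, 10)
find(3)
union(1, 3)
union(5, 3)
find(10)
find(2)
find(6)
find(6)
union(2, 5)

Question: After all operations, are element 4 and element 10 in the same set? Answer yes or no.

Step 1: find(6) -> no change; set of 6 is {6}
Step 2: find(7) -> no change; set of 7 is {7}
Step 3: find(8) -> no change; set of 8 is {8}
Step 4: union(4, 10) -> merged; set of 4 now {4, 10}
Step 5: find(3) -> no change; set of 3 is {3}
Step 6: union(1, 3) -> merged; set of 1 now {1, 3}
Step 7: union(5, 3) -> merged; set of 5 now {1, 3, 5}
Step 8: find(10) -> no change; set of 10 is {4, 10}
Step 9: find(2) -> no change; set of 2 is {2}
Step 10: find(6) -> no change; set of 6 is {6}
Step 11: find(6) -> no change; set of 6 is {6}
Step 12: union(2, 5) -> merged; set of 2 now {1, 2, 3, 5}
Set of 4: {4, 10}; 10 is a member.

Answer: yes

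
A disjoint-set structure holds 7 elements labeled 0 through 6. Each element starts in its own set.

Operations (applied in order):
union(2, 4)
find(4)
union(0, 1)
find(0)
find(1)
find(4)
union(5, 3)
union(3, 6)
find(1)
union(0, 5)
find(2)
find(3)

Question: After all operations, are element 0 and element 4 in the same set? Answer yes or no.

Answer: no

Derivation:
Step 1: union(2, 4) -> merged; set of 2 now {2, 4}
Step 2: find(4) -> no change; set of 4 is {2, 4}
Step 3: union(0, 1) -> merged; set of 0 now {0, 1}
Step 4: find(0) -> no change; set of 0 is {0, 1}
Step 5: find(1) -> no change; set of 1 is {0, 1}
Step 6: find(4) -> no change; set of 4 is {2, 4}
Step 7: union(5, 3) -> merged; set of 5 now {3, 5}
Step 8: union(3, 6) -> merged; set of 3 now {3, 5, 6}
Step 9: find(1) -> no change; set of 1 is {0, 1}
Step 10: union(0, 5) -> merged; set of 0 now {0, 1, 3, 5, 6}
Step 11: find(2) -> no change; set of 2 is {2, 4}
Step 12: find(3) -> no change; set of 3 is {0, 1, 3, 5, 6}
Set of 0: {0, 1, 3, 5, 6}; 4 is not a member.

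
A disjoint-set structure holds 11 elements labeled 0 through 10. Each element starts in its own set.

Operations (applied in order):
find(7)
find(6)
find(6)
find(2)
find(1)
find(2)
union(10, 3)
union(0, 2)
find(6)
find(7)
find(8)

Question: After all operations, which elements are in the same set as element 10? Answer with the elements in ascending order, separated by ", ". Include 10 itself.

Step 1: find(7) -> no change; set of 7 is {7}
Step 2: find(6) -> no change; set of 6 is {6}
Step 3: find(6) -> no change; set of 6 is {6}
Step 4: find(2) -> no change; set of 2 is {2}
Step 5: find(1) -> no change; set of 1 is {1}
Step 6: find(2) -> no change; set of 2 is {2}
Step 7: union(10, 3) -> merged; set of 10 now {3, 10}
Step 8: union(0, 2) -> merged; set of 0 now {0, 2}
Step 9: find(6) -> no change; set of 6 is {6}
Step 10: find(7) -> no change; set of 7 is {7}
Step 11: find(8) -> no change; set of 8 is {8}
Component of 10: {3, 10}

Answer: 3, 10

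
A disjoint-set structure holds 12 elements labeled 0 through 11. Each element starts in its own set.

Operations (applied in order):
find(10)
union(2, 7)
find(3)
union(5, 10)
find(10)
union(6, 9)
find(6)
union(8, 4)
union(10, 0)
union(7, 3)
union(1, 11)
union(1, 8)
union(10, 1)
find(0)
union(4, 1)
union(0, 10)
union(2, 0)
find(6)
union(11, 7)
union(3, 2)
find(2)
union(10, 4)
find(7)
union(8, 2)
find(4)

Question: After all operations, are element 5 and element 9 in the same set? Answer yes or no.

Answer: no

Derivation:
Step 1: find(10) -> no change; set of 10 is {10}
Step 2: union(2, 7) -> merged; set of 2 now {2, 7}
Step 3: find(3) -> no change; set of 3 is {3}
Step 4: union(5, 10) -> merged; set of 5 now {5, 10}
Step 5: find(10) -> no change; set of 10 is {5, 10}
Step 6: union(6, 9) -> merged; set of 6 now {6, 9}
Step 7: find(6) -> no change; set of 6 is {6, 9}
Step 8: union(8, 4) -> merged; set of 8 now {4, 8}
Step 9: union(10, 0) -> merged; set of 10 now {0, 5, 10}
Step 10: union(7, 3) -> merged; set of 7 now {2, 3, 7}
Step 11: union(1, 11) -> merged; set of 1 now {1, 11}
Step 12: union(1, 8) -> merged; set of 1 now {1, 4, 8, 11}
Step 13: union(10, 1) -> merged; set of 10 now {0, 1, 4, 5, 8, 10, 11}
Step 14: find(0) -> no change; set of 0 is {0, 1, 4, 5, 8, 10, 11}
Step 15: union(4, 1) -> already same set; set of 4 now {0, 1, 4, 5, 8, 10, 11}
Step 16: union(0, 10) -> already same set; set of 0 now {0, 1, 4, 5, 8, 10, 11}
Step 17: union(2, 0) -> merged; set of 2 now {0, 1, 2, 3, 4, 5, 7, 8, 10, 11}
Step 18: find(6) -> no change; set of 6 is {6, 9}
Step 19: union(11, 7) -> already same set; set of 11 now {0, 1, 2, 3, 4, 5, 7, 8, 10, 11}
Step 20: union(3, 2) -> already same set; set of 3 now {0, 1, 2, 3, 4, 5, 7, 8, 10, 11}
Step 21: find(2) -> no change; set of 2 is {0, 1, 2, 3, 4, 5, 7, 8, 10, 11}
Step 22: union(10, 4) -> already same set; set of 10 now {0, 1, 2, 3, 4, 5, 7, 8, 10, 11}
Step 23: find(7) -> no change; set of 7 is {0, 1, 2, 3, 4, 5, 7, 8, 10, 11}
Step 24: union(8, 2) -> already same set; set of 8 now {0, 1, 2, 3, 4, 5, 7, 8, 10, 11}
Step 25: find(4) -> no change; set of 4 is {0, 1, 2, 3, 4, 5, 7, 8, 10, 11}
Set of 5: {0, 1, 2, 3, 4, 5, 7, 8, 10, 11}; 9 is not a member.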